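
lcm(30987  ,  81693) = 898623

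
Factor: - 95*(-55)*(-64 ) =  - 2^6*5^2*11^1*19^1 = -334400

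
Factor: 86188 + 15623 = 3^1*33937^1 = 101811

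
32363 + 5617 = 37980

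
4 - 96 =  - 92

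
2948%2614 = 334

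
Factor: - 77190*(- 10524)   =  2^3*3^2 * 5^1*31^1*83^1*877^1 =812347560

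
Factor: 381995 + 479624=11^1* 29^1*37^1* 73^1 = 861619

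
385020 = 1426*270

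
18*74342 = 1338156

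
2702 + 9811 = 12513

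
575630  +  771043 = 1346673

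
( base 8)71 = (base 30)1R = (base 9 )63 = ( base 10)57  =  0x39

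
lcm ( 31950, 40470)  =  607050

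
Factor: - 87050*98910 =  - 2^2*3^2*5^3*7^1*157^1*1741^1 = - 8610115500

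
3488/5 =697 + 3/5 =697.60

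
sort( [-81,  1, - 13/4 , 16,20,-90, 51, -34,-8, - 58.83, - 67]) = [ - 90,-81,-67,-58.83, - 34,-8 , - 13/4,1,16,20,51 ]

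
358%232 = 126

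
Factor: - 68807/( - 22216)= 2^(-3)*83^1*829^1*2777^( - 1)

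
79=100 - 21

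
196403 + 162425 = 358828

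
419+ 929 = 1348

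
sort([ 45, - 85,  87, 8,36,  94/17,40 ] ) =[  -  85,  94/17,8,36, 40, 45,87]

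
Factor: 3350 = 2^1*5^2 * 67^1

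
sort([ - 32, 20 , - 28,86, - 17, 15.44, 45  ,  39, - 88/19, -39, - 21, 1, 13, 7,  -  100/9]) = [-39, - 32, - 28, - 21, - 17, - 100/9, - 88/19 , 1, 7, 13, 15.44,  20, 39, 45, 86]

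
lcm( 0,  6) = 0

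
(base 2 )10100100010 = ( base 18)410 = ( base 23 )2b3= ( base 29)1G9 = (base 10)1314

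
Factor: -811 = -811^1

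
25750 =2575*10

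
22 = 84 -62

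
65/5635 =13/1127 = 0.01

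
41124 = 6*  6854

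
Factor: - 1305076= - 2^2*509^1*641^1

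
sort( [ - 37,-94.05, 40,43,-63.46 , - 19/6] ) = [ - 94.05, -63.46, -37,-19/6 , 40, 43]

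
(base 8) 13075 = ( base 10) 5693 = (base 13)278C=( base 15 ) 1a48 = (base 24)9L5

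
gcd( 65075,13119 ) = 1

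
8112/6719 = 1 + 1393/6719 = 1.21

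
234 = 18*13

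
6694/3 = 6694/3 = 2231.33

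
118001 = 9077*13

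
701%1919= 701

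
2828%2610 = 218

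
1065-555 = 510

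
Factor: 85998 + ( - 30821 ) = 23^1*2399^1 =55177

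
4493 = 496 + 3997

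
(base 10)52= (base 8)64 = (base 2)110100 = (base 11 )48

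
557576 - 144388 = 413188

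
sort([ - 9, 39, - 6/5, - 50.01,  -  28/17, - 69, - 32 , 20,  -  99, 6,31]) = [ - 99, - 69 , - 50.01, - 32,-9, - 28/17, - 6/5, 6, 20 , 31, 39] 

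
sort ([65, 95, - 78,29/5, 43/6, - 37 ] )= [ - 78, - 37,29/5, 43/6,  65,95 ] 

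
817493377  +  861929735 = 1679423112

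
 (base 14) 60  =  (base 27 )33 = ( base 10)84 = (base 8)124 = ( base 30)2o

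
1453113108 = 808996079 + 644117029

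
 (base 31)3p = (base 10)118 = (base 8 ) 166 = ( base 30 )3s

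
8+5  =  13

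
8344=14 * 596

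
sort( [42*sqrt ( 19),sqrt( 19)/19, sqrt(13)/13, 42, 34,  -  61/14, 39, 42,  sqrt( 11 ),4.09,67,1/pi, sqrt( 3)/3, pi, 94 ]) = [ - 61/14, sqrt( 19)/19 , sqrt( 13)/13, 1/pi, sqrt(3 ) /3, pi, sqrt(11) , 4.09,34, 39,42, 42,67,94, 42*sqrt(19 ) ]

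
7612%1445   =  387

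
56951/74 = 56951/74 = 769.61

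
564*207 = 116748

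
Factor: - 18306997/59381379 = -3^( - 2)*6597931^( - 1)*18306997^1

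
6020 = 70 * 86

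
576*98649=56821824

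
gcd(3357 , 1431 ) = 9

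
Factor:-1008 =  - 2^4*3^2*7^1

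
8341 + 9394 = 17735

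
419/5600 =419/5600 = 0.07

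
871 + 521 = 1392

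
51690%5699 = 399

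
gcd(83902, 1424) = 2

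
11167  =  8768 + 2399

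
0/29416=0=0.00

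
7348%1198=160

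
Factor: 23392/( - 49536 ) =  - 2^(  -  2) * 3^( - 2) * 17^1 = - 17/36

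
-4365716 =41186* (-106 )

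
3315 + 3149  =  6464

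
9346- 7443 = 1903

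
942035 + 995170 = 1937205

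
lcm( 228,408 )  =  7752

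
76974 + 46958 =123932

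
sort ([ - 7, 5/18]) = [-7,  5/18 ]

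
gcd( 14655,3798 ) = 3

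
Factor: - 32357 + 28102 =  - 4255 =- 5^1*23^1*37^1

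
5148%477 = 378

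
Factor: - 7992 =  - 2^3*3^3*37^1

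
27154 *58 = 1574932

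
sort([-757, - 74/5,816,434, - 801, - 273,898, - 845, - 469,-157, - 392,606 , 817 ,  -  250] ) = [ - 845, - 801, - 757,-469,-392, - 273, - 250, - 157, - 74/5, 434, 606,816,817,898 ] 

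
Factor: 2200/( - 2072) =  - 275/259 = -  5^2 * 7^( - 1)*11^1*37^( - 1) 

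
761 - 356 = 405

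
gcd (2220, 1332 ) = 444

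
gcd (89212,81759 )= 1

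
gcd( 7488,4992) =2496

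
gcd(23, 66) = 1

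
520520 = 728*715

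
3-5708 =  - 5705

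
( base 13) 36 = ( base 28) 1h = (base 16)2d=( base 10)45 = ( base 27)1i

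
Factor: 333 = 3^2* 37^1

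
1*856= 856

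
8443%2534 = 841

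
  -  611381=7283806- 7895187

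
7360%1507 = 1332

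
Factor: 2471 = 7^1* 353^1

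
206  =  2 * 103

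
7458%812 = 150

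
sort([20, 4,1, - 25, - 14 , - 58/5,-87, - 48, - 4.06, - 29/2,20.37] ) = [ - 87,-48, - 25, - 29/2,-14, - 58/5, - 4.06, 1,4, 20,20.37]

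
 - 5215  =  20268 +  - 25483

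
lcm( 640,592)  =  23680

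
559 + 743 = 1302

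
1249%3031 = 1249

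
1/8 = 1/8=0.12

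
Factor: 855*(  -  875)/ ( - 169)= 3^2*5^4*7^1*13^ ( - 2 )*19^1=748125/169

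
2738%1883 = 855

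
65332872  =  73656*887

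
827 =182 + 645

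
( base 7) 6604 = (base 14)C04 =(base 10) 2356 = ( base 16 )934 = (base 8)4464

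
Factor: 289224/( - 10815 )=-936/35=- 2^3*3^2*5^( - 1)*7^(- 1)*13^1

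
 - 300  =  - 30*10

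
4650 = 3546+1104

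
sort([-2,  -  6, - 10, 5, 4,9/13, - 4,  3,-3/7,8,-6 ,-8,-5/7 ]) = [ - 10, - 8,  -  6, - 6 ,-4, - 2, - 5/7, - 3/7,9/13, 3, 4,5,8] 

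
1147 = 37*31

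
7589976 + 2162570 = 9752546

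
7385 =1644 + 5741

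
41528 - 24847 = 16681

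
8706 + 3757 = 12463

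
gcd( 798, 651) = 21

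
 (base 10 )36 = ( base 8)44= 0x24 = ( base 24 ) 1c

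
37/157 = 37/157= 0.24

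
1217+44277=45494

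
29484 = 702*42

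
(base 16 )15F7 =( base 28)74N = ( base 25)8ON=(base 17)127D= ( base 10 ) 5623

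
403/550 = 403/550 = 0.73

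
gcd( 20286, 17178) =42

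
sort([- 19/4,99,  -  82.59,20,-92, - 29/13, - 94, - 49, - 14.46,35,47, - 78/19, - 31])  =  [ -94, -92, - 82.59,-49, - 31, - 14.46, - 19/4, - 78/19,-29/13,20,35, 47, 99]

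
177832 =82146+95686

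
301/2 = 150+1/2 = 150.50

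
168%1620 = 168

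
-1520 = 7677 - 9197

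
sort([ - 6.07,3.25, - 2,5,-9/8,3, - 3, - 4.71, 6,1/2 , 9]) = [-6.07, - 4.71, - 3, - 2, - 9/8, 1/2,  3,3.25, 5, 6,9]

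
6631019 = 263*25213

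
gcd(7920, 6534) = 198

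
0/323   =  0  =  0.00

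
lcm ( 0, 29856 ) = 0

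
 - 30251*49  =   - 1482299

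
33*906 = 29898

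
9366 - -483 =9849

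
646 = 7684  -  7038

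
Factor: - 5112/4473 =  - 8/7= -  2^3 * 7^( - 1)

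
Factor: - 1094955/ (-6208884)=364985/2069628= 2^(  -  2)*3^( -1) *5^1*11^( -1 )*15679^(  -  1)*72997^1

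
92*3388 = 311696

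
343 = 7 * 49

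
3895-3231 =664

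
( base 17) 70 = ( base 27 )4b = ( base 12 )9B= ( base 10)119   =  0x77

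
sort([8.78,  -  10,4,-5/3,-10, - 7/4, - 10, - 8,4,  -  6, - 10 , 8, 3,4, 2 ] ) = [  -  10, - 10, - 10,  -  10,-8, - 6, - 7/4,  -  5/3,2, 3, 4, 4,  4, 8, 8.78 ]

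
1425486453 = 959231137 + 466255316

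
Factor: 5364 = 2^2*3^2*149^1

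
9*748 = 6732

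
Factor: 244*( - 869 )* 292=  - 2^4*11^1*61^1*73^1*79^1 = - 61914512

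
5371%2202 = 967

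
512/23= 22+6/23=   22.26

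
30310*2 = 60620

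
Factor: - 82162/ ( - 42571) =2^1*41081^1*42571^( - 1)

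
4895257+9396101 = 14291358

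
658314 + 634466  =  1292780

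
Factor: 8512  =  2^6*7^1*19^1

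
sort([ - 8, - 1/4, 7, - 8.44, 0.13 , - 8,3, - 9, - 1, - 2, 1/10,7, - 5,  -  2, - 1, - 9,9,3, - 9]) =[-9 , - 9, - 9, - 8.44, - 8,  -  8, - 5, - 2,  -  2,  -  1,-1, - 1/4,1/10, 0.13,3, 3, 7,7,9]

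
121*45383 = 5491343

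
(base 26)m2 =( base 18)1DG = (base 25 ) mo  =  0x23e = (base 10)574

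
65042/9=65042/9 = 7226.89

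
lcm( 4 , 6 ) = 12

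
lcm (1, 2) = 2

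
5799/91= 63+66/91= 63.73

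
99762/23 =4337 + 11/23 = 4337.48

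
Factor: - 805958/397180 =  - 2^ ( - 1)*5^(-1)*7^( - 1 ) * 79^1*2837^( - 1)*5101^1 = -  402979/198590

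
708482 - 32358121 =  - 31649639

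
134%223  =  134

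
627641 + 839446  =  1467087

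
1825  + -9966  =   - 8141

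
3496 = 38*92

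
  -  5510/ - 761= 7 + 183/761 = 7.24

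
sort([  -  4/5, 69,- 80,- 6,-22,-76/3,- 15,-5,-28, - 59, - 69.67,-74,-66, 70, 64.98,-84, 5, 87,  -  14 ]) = [ - 84, -80,-74, - 69.67, - 66, -59 , - 28 , - 76/3, - 22,  -  15,-14, - 6, - 5, - 4/5, 5,  64.98,69, 70,87] 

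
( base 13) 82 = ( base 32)3A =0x6A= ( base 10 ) 106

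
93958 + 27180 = 121138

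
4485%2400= 2085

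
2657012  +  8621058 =11278070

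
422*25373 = 10707406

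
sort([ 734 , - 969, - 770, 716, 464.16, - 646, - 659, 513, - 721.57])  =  [ - 969,  -  770, - 721.57,-659,  -  646,  464.16,513,716,734 ] 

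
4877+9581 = 14458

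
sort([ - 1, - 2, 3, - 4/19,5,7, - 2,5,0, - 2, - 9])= [ -9, - 2, - 2, - 2, - 1,-4/19,0,  3, 5, 5,7]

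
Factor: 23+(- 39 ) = -2^4 = -16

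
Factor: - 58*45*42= -2^2* 3^3 * 5^1*7^1*29^1 = - 109620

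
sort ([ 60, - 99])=[ - 99, 60]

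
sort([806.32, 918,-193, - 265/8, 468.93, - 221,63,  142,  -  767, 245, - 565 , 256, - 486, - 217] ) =[ - 767, - 565, - 486 , - 221 , - 217, - 193,-265/8, 63, 142 , 245, 256, 468.93,806.32,  918]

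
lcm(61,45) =2745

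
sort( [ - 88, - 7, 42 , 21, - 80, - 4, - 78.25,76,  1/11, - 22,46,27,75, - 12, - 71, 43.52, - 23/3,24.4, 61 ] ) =[  -  88, - 80, - 78.25,-71 , - 22, - 12, - 23/3,-7, - 4, 1/11,  21, 24.4,  27, 42, 43.52,46, 61,75,76 ] 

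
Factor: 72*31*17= 37944 =2^3*3^2*17^1*31^1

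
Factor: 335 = 5^1*67^1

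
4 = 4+0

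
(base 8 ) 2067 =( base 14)571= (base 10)1079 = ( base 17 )3c8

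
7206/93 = 2402/31 = 77.48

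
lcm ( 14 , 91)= 182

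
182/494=7/19 = 0.37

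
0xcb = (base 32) 6b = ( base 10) 203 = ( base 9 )245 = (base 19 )ad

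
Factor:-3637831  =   - 3637831^1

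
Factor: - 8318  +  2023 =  - 6295 = - 5^1*1259^1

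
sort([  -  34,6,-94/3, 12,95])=[ - 34 , - 94/3,6, 12, 95]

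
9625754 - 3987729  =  5638025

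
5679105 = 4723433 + 955672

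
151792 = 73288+78504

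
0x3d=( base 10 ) 61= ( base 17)3a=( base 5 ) 221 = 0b111101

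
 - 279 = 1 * ( -279)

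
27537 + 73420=100957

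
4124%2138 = 1986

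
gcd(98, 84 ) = 14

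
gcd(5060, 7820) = 460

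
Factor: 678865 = 5^1*11^1*12343^1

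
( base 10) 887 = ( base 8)1567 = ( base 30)th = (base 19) 28d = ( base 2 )1101110111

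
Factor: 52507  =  7^1*13^1*577^1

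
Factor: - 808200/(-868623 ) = 2^3*3^1*5^2*7^( -2)*19^(  -  1)*311^( - 1) *449^1 = 269400/289541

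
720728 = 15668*46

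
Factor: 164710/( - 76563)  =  -910/423 = - 2^1*3^( - 2)*5^1 * 7^1*13^1*47^ ( - 1 ) 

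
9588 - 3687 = 5901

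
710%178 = 176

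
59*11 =649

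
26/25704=13/12852 = 0.00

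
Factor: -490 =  - 2^1*5^1*7^2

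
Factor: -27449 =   -  27449^1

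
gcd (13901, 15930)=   1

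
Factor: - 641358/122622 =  - 999/191 = -3^3*37^1*191^(-1)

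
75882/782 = 37941/391 = 97.04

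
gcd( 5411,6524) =7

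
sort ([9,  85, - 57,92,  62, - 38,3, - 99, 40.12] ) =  [-99, - 57 , - 38,3, 9,40.12, 62, 85,  92]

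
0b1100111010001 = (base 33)629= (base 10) 6609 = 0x19D1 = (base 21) ekf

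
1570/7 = 1570/7=224.29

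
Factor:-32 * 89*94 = -267712 = -2^6 * 47^1*89^1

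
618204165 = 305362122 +312842043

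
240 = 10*24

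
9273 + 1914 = 11187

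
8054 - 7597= 457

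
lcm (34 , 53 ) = 1802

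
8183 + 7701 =15884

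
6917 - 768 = 6149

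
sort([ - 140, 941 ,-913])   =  [  -  913, - 140,941]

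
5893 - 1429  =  4464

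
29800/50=596 = 596.00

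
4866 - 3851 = 1015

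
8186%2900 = 2386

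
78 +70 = 148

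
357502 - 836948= - 479446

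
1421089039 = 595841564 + 825247475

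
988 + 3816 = 4804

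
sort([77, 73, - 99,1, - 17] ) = [-99, - 17, 1 , 73, 77 ]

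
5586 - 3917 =1669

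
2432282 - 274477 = 2157805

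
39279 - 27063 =12216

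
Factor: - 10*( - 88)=2^4*5^1 *11^1 = 880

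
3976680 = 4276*930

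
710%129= 65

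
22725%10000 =2725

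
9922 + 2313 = 12235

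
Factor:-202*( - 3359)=678518 = 2^1 * 101^1*3359^1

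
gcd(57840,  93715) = 5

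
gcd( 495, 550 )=55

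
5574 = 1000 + 4574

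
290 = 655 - 365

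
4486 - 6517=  -2031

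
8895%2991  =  2913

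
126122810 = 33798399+92324411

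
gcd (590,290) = 10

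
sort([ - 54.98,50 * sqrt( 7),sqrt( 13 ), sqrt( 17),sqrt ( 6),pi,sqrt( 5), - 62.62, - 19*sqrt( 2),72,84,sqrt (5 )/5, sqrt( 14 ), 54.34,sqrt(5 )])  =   [ - 62.62, - 54.98,  -  19*sqrt( 2 ),sqrt(5 ) /5 , sqrt(5 ), sqrt( 5 ),  sqrt (6 ),  pi,sqrt( 13 ),  sqrt( 14),sqrt( 17 ), 54.34,  72,84,  50 * sqrt( 7) ]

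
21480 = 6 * 3580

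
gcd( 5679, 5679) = 5679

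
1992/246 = 8+4/41 = 8.10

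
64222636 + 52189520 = 116412156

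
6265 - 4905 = 1360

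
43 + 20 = 63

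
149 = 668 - 519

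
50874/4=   25437/2 = 12718.50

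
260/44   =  5  +  10/11=5.91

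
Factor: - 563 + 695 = 132 = 2^2*3^1*11^1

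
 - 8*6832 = -54656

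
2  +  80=82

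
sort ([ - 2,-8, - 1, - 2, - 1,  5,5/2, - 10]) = [ - 10,- 8, - 2, - 2, -1  , - 1, 5/2,5 ] 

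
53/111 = 53/111 = 0.48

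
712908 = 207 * 3444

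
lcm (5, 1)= 5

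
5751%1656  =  783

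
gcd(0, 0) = 0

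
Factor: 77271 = 3^1*43^1 * 599^1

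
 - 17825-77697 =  - 95522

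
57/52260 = 19/17420 = 0.00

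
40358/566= 20179/283 =71.30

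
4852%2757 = 2095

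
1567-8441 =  - 6874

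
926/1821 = 926/1821=0.51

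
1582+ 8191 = 9773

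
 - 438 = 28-466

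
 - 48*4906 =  - 235488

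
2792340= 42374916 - 39582576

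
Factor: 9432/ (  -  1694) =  - 4716/847= -2^2*  3^2 * 7^( - 1)*11^(-2) * 131^1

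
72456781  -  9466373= 62990408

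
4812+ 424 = 5236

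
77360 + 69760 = 147120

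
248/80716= 62/20179 = 0.00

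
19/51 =19/51 = 0.37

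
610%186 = 52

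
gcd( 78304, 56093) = 1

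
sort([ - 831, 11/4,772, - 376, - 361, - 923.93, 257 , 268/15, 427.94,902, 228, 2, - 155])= [ - 923.93,-831, - 376,-361,-155 , 2, 11/4 , 268/15,228, 257  ,  427.94, 772, 902 ]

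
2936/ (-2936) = -1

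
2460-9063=-6603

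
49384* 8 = 395072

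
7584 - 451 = 7133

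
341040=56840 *6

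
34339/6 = 5723 + 1/6 = 5723.17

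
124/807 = 124/807 = 0.15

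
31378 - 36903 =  - 5525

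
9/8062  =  9/8062 = 0.00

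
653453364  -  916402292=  - 262948928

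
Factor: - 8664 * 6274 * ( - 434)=2^5*3^1 * 7^1*19^2*31^1 * 3137^1 = 23591344224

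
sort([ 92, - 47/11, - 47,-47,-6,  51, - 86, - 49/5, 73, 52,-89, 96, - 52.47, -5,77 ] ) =[ - 89, - 86, - 52.47, - 47, - 47,-49/5,-6, - 5, - 47/11 , 51,52, 73, 77, 92, 96]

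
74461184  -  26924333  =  47536851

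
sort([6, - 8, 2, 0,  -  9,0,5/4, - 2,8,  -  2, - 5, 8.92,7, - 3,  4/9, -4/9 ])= [ - 9, -8, - 5, - 3,-2,-2,-4/9,0,0, 4/9,5/4,2,6,7 , 8,  8.92]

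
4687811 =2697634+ 1990177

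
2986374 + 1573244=4559618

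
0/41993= 0 = 0.00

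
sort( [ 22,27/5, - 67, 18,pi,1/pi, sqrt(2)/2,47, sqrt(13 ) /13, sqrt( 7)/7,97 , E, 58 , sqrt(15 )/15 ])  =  [ - 67,sqrt(15) /15,sqrt( 13 )/13,1/pi, sqrt( 7)/7,sqrt(2) /2, E,  pi,27/5,  18,22,47,  58,97 ]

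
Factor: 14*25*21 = 7350 = 2^1*3^1*5^2*7^2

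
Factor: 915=3^1*5^1*61^1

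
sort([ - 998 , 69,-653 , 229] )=[ - 998,- 653,69, 229 ] 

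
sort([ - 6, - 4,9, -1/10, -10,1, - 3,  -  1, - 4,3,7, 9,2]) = [- 10, - 6, - 4,-4, - 3 , - 1, - 1/10,1 , 2,3,7, 9, 9]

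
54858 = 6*9143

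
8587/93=92 + 1/3 = 92.33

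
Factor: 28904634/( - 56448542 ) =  - 14452317/28224271 = - 3^3*11^1 *48661^1*28224271^( - 1 ) 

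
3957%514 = 359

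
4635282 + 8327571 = 12962853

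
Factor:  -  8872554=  - 2^1 * 3^1 * 1478759^1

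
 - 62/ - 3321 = 62/3321 = 0.02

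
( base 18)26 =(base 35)17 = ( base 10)42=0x2A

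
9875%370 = 255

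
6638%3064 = 510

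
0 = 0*50115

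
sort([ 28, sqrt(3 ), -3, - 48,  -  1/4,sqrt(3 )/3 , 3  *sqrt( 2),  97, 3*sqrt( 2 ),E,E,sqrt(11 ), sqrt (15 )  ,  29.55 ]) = [-48, - 3, - 1/4,sqrt( 3 )/3 , sqrt( 3), E,E, sqrt(11),  sqrt(15 ),3 * sqrt(2 ),3*sqrt( 2 ) , 28, 29.55,97 ]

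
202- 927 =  - 725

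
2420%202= 198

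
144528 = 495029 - 350501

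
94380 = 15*6292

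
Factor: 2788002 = 2^1* 3^2*7^2*29^1*109^1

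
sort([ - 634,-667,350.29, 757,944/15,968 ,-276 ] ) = [ - 667,  -  634 ,-276, 944/15,350.29,757, 968] 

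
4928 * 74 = 364672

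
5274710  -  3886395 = 1388315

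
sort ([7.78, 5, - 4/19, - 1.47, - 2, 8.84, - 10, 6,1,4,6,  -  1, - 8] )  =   [-10, - 8,  -  2, - 1.47, - 1, - 4/19,  1,4,5,6,  6,7.78, 8.84]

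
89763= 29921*3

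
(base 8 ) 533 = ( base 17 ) 137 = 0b101011011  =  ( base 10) 347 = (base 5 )2342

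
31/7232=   31/7232 = 0.00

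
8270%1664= 1614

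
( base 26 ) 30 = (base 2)1001110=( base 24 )36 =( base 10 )78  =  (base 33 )2c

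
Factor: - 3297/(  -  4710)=2^( - 1)*5^(-1 )*7^1 = 7/10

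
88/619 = 88/619 = 0.14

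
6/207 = 2/69 = 0.03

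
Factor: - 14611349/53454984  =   - 2^ ( - 3) * 3^( -1)*11^( - 1)*809^1*18061^1*202481^ ( - 1)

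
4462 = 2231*2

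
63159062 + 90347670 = 153506732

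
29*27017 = 783493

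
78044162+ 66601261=144645423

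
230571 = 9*25619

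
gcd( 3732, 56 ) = 4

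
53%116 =53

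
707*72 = 50904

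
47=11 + 36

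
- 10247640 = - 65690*156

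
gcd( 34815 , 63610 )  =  5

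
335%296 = 39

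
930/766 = 1 + 82/383 = 1.21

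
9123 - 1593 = 7530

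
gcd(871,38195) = 1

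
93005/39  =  93005/39 = 2384.74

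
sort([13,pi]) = [ pi, 13 ]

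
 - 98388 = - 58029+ - 40359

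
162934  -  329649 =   -  166715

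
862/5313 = 862/5313 = 0.16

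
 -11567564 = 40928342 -52495906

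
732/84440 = 183/21110 = 0.01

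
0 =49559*0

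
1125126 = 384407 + 740719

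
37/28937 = 37/28937 = 0.00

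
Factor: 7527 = 3^1 * 13^1*193^1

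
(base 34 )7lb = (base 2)10001001110001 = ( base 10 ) 8817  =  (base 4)2021301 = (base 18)193f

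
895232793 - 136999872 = 758232921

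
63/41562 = 7/4618 = 0.00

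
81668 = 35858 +45810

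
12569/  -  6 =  - 12569/6=- 2094.83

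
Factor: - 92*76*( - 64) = 447488 = 2^10*19^1 * 23^1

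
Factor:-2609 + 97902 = 11^1*8663^1  =  95293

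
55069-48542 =6527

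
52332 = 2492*21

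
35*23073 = 807555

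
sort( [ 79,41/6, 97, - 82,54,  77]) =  [ - 82, 41/6, 54,  77, 79,97]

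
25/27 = 25/27 = 0.93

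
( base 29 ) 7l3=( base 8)14543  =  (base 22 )D99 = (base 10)6499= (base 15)1dd4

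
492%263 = 229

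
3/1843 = 3/1843 = 0.00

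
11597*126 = 1461222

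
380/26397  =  380/26397 = 0.01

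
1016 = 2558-1542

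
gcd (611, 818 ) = 1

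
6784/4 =1696 =1696.00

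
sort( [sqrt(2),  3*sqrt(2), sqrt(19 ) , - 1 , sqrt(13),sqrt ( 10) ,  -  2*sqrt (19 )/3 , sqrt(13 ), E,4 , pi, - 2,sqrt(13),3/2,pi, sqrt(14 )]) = [ -2*sqrt(19) /3, - 2,-1,sqrt(2), 3/2,E  ,  pi,pi,sqrt(10),sqrt(13 ),sqrt(13 ) , sqrt(13 ), sqrt ( 14 ) , 4,3 * sqrt(2 ), sqrt(19)]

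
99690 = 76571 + 23119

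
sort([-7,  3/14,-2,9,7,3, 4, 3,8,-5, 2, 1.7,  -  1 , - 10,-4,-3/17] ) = [ - 10,-7,-5, - 4 , - 2, - 1, - 3/17, 3/14 , 1.7, 2,  3  ,  3,4, 7, 8, 9]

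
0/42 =0 = 0.00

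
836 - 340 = 496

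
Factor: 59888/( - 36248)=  - 38/23 = - 2^1*19^1 * 23^ ( - 1)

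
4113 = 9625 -5512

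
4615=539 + 4076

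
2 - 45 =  - 43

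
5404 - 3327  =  2077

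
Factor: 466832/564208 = 163/197=163^1*197^( - 1 ) 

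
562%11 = 1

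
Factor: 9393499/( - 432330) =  - 2^( - 1) * 3^( - 1) * 5^( - 1 ) * 23^1* 14411^( - 1 )*408413^1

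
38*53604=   2036952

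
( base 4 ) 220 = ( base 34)16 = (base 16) 28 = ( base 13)31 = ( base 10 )40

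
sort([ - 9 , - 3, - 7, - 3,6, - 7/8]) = [ - 9, - 7, - 3,-3, - 7/8,6]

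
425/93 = 425/93 = 4.57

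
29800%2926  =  540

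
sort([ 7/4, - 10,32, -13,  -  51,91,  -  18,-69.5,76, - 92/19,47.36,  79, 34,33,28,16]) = [ - 69.5,  -  51, - 18, - 13, - 10, - 92/19,7/4,16, 28, 32, 33,34,47.36,76,79,91]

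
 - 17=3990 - 4007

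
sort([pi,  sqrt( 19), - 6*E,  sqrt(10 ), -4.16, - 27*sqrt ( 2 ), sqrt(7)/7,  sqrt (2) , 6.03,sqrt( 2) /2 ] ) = [ - 27*sqrt( 2), - 6*E , - 4.16, sqrt ( 7)/7,sqrt( 2 )/2, sqrt( 2), pi, sqrt( 10 ),sqrt(19 ), 6.03 ] 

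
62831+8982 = 71813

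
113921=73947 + 39974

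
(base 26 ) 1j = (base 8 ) 55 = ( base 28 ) 1h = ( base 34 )1B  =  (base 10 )45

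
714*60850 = 43446900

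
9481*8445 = 80067045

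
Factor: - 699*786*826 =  - 2^2*3^2*7^1*59^1*131^1*233^1 = - 453815964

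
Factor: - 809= - 809^1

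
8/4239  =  8/4239 = 0.00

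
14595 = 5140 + 9455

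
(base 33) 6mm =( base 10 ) 7282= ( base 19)1135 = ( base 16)1C72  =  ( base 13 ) 3412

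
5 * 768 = 3840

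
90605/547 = 90605/547 = 165.64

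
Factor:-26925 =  - 3^1*5^2*359^1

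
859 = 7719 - 6860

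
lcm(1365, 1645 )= 64155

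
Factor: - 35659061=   -  1697^1*21013^1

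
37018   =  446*83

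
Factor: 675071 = 675071^1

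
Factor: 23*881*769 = 23^1*769^1*881^1 =15582247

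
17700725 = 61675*287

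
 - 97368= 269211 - 366579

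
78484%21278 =14650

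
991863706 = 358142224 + 633721482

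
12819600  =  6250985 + 6568615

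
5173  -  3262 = 1911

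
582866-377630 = 205236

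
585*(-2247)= - 1314495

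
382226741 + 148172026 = 530398767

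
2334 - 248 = 2086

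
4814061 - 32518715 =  - 27704654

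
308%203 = 105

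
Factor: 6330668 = 2^2 * 347^1*4561^1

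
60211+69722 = 129933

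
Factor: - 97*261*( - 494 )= 12506598 =2^1*3^2*13^1*19^1*29^1*97^1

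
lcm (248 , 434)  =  1736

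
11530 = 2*5765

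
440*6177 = 2717880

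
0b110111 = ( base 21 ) 2D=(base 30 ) 1p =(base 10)55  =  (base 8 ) 67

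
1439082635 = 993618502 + 445464133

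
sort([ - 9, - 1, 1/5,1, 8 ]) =[-9, - 1, 1/5, 1,8 ]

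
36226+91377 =127603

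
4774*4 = 19096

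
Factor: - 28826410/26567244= - 14413205/13283622 =- 2^( - 1 )*3^( - 3)*5^1*11^(-2)*19^(  -  1)*101^1*107^( - 1 )*28541^1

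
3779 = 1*3779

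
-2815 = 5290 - 8105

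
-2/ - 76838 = 1/38419 = 0.00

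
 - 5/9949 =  - 5/9949  =  - 0.00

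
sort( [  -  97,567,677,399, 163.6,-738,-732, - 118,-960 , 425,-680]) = [ - 960  ,-738, - 732, - 680, - 118, - 97,163.6,399, 425,567, 677]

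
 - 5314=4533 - 9847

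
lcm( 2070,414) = 2070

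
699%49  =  13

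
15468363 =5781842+9686521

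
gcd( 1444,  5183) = 1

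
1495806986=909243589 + 586563397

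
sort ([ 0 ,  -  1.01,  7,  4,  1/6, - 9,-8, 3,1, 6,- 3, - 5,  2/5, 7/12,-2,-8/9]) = [ - 9,-8,  -  5,-3,-2, - 1.01, - 8/9, 0, 1/6,2/5,7/12 , 1,3, 4 , 6, 7 ] 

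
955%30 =25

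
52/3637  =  52/3637 = 0.01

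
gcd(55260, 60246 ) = 18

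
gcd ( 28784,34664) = 56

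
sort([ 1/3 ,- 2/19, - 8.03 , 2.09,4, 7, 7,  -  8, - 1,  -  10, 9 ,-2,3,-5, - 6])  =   [ - 10,- 8.03,-8 ,  -  6,  -  5, - 2, - 1,  -  2/19,1/3,2.09, 3,4,7, 7,9]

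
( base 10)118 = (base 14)86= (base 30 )3S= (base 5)433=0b1110110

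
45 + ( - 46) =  - 1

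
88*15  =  1320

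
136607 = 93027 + 43580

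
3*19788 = 59364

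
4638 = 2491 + 2147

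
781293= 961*813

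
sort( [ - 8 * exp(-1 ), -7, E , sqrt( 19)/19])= [ - 7, - 8*exp( - 1 ), sqrt( 19)/19, E ] 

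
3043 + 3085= 6128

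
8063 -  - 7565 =15628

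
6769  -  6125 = 644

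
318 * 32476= 10327368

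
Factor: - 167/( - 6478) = 2^( - 1 )*41^(-1) * 79^( - 1) * 167^1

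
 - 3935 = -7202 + 3267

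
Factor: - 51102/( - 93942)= 167/307 = 167^1*307^( - 1 )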